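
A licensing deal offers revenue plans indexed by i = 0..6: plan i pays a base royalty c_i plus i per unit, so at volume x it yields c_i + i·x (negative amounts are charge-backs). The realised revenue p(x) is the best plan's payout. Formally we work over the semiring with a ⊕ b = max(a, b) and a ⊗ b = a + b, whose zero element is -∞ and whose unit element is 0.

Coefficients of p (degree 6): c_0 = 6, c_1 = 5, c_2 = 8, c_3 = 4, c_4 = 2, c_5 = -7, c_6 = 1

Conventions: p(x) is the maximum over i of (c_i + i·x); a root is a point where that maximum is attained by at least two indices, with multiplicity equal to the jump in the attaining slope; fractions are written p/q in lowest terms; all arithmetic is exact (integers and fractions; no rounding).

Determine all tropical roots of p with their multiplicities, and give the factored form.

hull edge (i=0, c=6) to (i=2, c=8): slope 1, span 2
hull edge (i=2, c=8) to (i=6, c=1): slope -7/4, span 4
Factored form: p(x) = 1 ⊗ (x ⊕ (-1)) ⊗ (x ⊕ (-1)) ⊗ (x ⊕ 7/4) ⊗ (x ⊕ 7/4) ⊗ (x ⊕ 7/4) ⊗ (x ⊕ 7/4)
Answer: roots = -1 (mult 2), 7/4 (mult 4)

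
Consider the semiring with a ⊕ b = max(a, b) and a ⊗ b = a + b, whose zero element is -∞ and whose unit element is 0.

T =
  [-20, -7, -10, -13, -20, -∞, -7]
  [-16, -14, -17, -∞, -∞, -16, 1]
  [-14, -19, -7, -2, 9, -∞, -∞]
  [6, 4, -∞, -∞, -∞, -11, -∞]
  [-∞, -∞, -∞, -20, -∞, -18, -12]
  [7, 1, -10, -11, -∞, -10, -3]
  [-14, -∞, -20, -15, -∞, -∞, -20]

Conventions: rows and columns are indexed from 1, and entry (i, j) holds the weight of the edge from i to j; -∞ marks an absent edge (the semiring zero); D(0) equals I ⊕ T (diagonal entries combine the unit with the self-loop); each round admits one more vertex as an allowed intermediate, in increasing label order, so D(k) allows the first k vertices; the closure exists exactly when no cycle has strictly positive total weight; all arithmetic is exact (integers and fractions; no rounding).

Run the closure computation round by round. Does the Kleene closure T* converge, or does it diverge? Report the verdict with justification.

D(0):
  [0, -7, -10, -13, -20, -∞, -7]
  [-16, 0, -17, -∞, -∞, -16, 1]
  [-14, -19, 0, -2, 9, -∞, -∞]
  [6, 4, -∞, 0, -∞, -11, -∞]
  [-∞, -∞, -∞, -20, 0, -18, -12]
  [7, 1, -10, -11, -∞, 0, -3]
  [-14, -∞, -20, -15, -∞, -∞, 0]
D(1):
  [0, -7, -10, -13, -20, -∞, -7]
  [-16, 0, -17, -29, -36, -16, 1]
  [-14, -19, 0, -2, 9, -∞, -21]
  [6, 4, -4, 0, -14, -11, -1]
  [-∞, -∞, -∞, -20, 0, -18, -12]
  [7, 1, -3, -6, -13, 0, 0]
  [-14, -21, -20, -15, -34, -∞, 0]
D(2):
  [0, -7, -10, -13, -20, -23, -6]
  [-16, 0, -17, -29, -36, -16, 1]
  [-14, -19, 0, -2, 9, -35, -18]
  [6, 4, -4, 0, -14, -11, 5]
  [-∞, -∞, -∞, -20, 0, -18, -12]
  [7, 1, -3, -6, -13, 0, 2]
  [-14, -21, -20, -15, -34, -37, 0]
D(3):
  [0, -7, -10, -12, -1, -23, -6]
  [-16, 0, -17, -19, -8, -16, 1]
  [-14, -19, 0, -2, 9, -35, -18]
  [6, 4, -4, 0, 5, -11, 5]
  [-∞, -∞, -∞, -20, 0, -18, -12]
  [7, 1, -3, -5, 6, 0, 2]
  [-14, -21, -20, -15, -11, -37, 0]
D(4):
  [0, -7, -10, -12, -1, -23, -6]
  [-13, 0, -17, -19, -8, -16, 1]
  [4, 2, 0, -2, 9, -13, 3]
  [6, 4, -4, 0, 5, -11, 5]
  [-14, -16, -24, -20, 0, -18, -12]
  [7, 1, -3, -5, 6, 0, 2]
  [-9, -11, -19, -15, -10, -26, 0]
D(5):
  [0, -7, -10, -12, -1, -19, -6]
  [-13, 0, -17, -19, -8, -16, 1]
  [4, 2, 0, -2, 9, -9, 3]
  [6, 4, -4, 0, 5, -11, 5]
  [-14, -16, -24, -20, 0, -18, -12]
  [7, 1, -3, -5, 6, 0, 2]
  [-9, -11, -19, -15, -10, -26, 0]
D(6):
  [0, -7, -10, -12, -1, -19, -6]
  [-9, 0, -17, -19, -8, -16, 1]
  [4, 2, 0, -2, 9, -9, 3]
  [6, 4, -4, 0, 5, -11, 5]
  [-11, -16, -21, -20, 0, -18, -12]
  [7, 1, -3, -5, 6, 0, 2]
  [-9, -11, -19, -15, -10, -26, 0]
D(7):
  [0, -7, -10, -12, -1, -19, -6]
  [-8, 0, -17, -14, -8, -16, 1]
  [4, 2, 0, -2, 9, -9, 3]
  [6, 4, -4, 0, 5, -11, 5]
  [-11, -16, -21, -20, 0, -18, -12]
  [7, 1, -3, -5, 6, 0, 2]
  [-9, -11, -19, -15, -10, -26, 0]
Key observation: every diagonal entry stays at the unit through all rounds, so no improving cycle exists.
Answer: CONVERGES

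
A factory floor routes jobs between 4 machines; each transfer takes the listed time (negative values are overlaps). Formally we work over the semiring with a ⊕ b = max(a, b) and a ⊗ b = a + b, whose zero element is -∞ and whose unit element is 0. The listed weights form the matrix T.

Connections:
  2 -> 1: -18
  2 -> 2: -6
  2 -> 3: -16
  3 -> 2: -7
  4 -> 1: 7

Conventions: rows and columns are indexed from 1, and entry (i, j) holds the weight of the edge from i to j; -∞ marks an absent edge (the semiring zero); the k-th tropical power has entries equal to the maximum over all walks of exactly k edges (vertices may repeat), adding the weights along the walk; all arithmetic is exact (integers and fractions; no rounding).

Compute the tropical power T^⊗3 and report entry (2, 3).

T^⊗2:
  [-∞, -∞, -∞, -∞]
  [-24, -12, -22, -∞]
  [-25, -13, -23, -∞]
  [-∞, -∞, -∞, -∞]
T^⊗3:
  [-∞, -∞, -∞, -∞]
  [-30, -18, -28, -∞]
  [-31, -19, -29, -∞]
  [-∞, -∞, -∞, -∞]
Key observation: the optimum is the walk 2->2->2->3, with weight (-6) + (-6) + (-16) = -28.
Optimal value attained by: walk 2->2->2->3.
Answer: (T^⊗3)[2][3] = -28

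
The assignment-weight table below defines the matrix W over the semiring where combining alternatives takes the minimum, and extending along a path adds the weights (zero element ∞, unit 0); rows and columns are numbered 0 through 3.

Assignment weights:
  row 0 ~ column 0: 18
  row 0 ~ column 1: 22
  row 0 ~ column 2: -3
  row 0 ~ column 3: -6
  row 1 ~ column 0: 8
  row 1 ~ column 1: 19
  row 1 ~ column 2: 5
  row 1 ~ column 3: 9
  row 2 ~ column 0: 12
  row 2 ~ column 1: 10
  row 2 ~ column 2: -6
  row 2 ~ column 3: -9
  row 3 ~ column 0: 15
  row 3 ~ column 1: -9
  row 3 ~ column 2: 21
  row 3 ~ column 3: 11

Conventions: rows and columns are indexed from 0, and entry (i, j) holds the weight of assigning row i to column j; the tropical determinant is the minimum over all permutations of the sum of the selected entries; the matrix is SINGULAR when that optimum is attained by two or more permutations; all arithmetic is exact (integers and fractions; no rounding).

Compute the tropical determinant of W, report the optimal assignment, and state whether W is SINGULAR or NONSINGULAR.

σ = (0, 1, 2, 3): 18 + 19 + (-6) + 11 = 42
σ = (0, 1, 3, 2): 18 + 19 + (-9) + 21 = 49
σ = (0, 2, 1, 3): 18 + 5 + 10 + 11 = 44
σ = (0, 2, 3, 1): 18 + 5 + (-9) + (-9) = 5
σ = (0, 3, 1, 2): 18 + 9 + 10 + 21 = 58
σ = (0, 3, 2, 1): 18 + 9 + (-6) + (-9) = 12
σ = (1, 0, 2, 3): 22 + 8 + (-6) + 11 = 35
σ = (1, 0, 3, 2): 22 + 8 + (-9) + 21 = 42
σ = (1, 2, 0, 3): 22 + 5 + 12 + 11 = 50
σ = (1, 2, 3, 0): 22 + 5 + (-9) + 15 = 33
σ = (1, 3, 0, 2): 22 + 9 + 12 + 21 = 64
σ = (1, 3, 2, 0): 22 + 9 + (-6) + 15 = 40
σ = (2, 0, 1, 3): (-3) + 8 + 10 + 11 = 26
σ = (2, 0, 3, 1): (-3) + 8 + (-9) + (-9) = -13
σ = (2, 1, 0, 3): (-3) + 19 + 12 + 11 = 39
σ = (2, 1, 3, 0): (-3) + 19 + (-9) + 15 = 22
σ = (2, 3, 0, 1): (-3) + 9 + 12 + (-9) = 9
σ = (2, 3, 1, 0): (-3) + 9 + 10 + 15 = 31
σ = (3, 0, 1, 2): (-6) + 8 + 10 + 21 = 33
σ = (3, 0, 2, 1): (-6) + 8 + (-6) + (-9) = -13
σ = (3, 1, 0, 2): (-6) + 19 + 12 + 21 = 46
σ = (3, 1, 2, 0): (-6) + 19 + (-6) + 15 = 22
σ = (3, 2, 0, 1): (-6) + 5 + 12 + (-9) = 2
σ = (3, 2, 1, 0): (-6) + 5 + 10 + 15 = 24
Optimal value attained by: σ = (2, 0, 3, 1).
Answer: det⊕(W) = -13; verdict: SINGULAR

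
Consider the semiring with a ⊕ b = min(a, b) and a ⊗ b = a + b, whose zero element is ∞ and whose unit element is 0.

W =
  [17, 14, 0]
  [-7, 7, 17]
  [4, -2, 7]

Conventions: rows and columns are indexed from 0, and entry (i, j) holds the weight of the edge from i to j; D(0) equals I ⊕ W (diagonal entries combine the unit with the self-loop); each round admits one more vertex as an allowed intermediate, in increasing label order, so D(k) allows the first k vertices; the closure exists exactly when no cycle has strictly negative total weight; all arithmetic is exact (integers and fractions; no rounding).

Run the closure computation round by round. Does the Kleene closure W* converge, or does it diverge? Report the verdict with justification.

D(0):
  [0, 14, 0]
  [-7, 0, 17]
  [4, -2, 0]
D(1):
  [0, 14, 0]
  [-7, 0, -7]
  [4, -2, 0]
Detection: at round 2, diagonal entry (2, 2) turns strictly negative.
Key observation: the cycle 2->1->0->2 has total weight (-2) + (-7) + 0, which is strictly negative.
Answer: DIVERGES — negative cycle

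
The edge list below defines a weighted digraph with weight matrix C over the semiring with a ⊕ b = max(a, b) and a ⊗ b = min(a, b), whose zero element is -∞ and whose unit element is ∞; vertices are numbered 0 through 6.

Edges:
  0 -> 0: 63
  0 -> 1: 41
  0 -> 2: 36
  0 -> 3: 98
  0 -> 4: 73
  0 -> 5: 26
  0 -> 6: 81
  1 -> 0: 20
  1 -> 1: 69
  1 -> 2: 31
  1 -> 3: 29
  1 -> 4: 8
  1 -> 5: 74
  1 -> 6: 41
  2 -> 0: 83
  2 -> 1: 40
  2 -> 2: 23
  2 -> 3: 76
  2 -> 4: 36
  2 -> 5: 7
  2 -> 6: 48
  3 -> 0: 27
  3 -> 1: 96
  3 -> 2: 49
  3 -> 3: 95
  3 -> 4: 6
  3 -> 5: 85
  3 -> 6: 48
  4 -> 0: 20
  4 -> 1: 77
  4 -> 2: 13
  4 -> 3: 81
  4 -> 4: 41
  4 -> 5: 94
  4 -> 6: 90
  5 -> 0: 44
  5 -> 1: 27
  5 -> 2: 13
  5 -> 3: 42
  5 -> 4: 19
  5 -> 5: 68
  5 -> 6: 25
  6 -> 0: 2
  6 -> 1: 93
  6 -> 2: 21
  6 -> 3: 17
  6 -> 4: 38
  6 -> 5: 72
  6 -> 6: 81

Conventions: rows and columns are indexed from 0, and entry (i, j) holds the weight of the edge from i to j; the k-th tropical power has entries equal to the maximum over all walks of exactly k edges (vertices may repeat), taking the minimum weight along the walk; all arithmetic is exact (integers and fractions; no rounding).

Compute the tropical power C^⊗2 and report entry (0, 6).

C^⊗2:
  [63, 96, 49, 95, 63, 85, 81]
  [44, 69, 31, 42, 38, 69, 41]
  [63, 76, 49, 83, 73, 76, 81]
  [49, 95, 49, 95, 38, 85, 48]
  [44, 90, 49, 81, 41, 81, 81]
  [44, 42, 42, 44, 44, 68, 44]
  [44, 81, 31, 42, 38, 74, 81]
Key observation: the optimum is the walk 0->6->6, with weight 81 min 81 = 81.
Optimal value attained by: walk 0->6->6.
Answer: (C^⊗2)[0][6] = 81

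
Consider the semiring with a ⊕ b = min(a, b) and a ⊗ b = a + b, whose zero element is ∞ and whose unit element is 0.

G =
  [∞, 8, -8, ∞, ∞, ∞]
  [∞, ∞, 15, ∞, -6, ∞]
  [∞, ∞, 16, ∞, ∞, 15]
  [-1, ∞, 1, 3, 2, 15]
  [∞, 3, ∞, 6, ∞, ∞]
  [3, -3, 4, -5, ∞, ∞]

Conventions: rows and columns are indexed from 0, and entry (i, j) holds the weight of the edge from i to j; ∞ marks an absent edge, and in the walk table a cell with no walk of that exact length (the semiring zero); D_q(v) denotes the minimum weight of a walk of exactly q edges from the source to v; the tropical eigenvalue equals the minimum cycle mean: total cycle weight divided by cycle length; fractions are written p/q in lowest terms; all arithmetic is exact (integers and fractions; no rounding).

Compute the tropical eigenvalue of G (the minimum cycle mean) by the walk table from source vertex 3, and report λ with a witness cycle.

q=0: [∞, ∞, ∞, 0, ∞, ∞]
q=1: [-1, ∞, 1, 3, 2, 15]
q=2: [2, 5, -9, 6, 5, 16]
q=3: [5, 8, -6, 9, -1, 6]
q=4: [8, 2, -3, 1, 2, 9]
q=5: [0, 5, 0, 4, -4, 12]
q=6: [3, -1, -8, 2, -1, 15]
Optimal cycle mean attained by: cycle 1->4->1, total (-6) + 3, length 2.
Answer: λ = -3/2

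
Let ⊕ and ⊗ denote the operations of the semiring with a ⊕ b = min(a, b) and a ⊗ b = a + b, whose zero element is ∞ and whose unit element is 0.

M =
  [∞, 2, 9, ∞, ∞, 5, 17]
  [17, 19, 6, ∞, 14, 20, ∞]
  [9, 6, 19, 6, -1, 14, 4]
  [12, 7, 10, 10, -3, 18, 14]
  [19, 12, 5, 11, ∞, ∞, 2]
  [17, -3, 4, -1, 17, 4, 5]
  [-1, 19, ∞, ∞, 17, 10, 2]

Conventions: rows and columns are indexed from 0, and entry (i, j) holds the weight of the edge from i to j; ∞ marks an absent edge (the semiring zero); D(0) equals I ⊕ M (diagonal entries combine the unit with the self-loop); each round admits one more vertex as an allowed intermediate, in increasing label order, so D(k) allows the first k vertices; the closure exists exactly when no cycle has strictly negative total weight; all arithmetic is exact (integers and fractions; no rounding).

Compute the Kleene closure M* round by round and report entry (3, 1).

D(0):
  [0, 2, 9, ∞, ∞, 5, 17]
  [17, 0, 6, ∞, 14, 20, ∞]
  [9, 6, 0, 6, -1, 14, 4]
  [12, 7, 10, 0, -3, 18, 14]
  [19, 12, 5, 11, 0, ∞, 2]
  [17, -3, 4, -1, 17, 0, 5]
  [-1, 19, ∞, ∞, 17, 10, 0]
D(1):
  [0, 2, 9, ∞, ∞, 5, 17]
  [17, 0, 6, ∞, 14, 20, 34]
  [9, 6, 0, 6, -1, 14, 4]
  [12, 7, 10, 0, -3, 17, 14]
  [19, 12, 5, 11, 0, 24, 2]
  [17, -3, 4, -1, 17, 0, 5]
  [-1, 1, 8, ∞, 17, 4, 0]
D(2):
  [0, 2, 8, ∞, 16, 5, 17]
  [17, 0, 6, ∞, 14, 20, 34]
  [9, 6, 0, 6, -1, 14, 4]
  [12, 7, 10, 0, -3, 17, 14]
  [19, 12, 5, 11, 0, 24, 2]
  [14, -3, 3, -1, 11, 0, 5]
  [-1, 1, 7, ∞, 15, 4, 0]
D(3):
  [0, 2, 8, 14, 7, 5, 12]
  [15, 0, 6, 12, 5, 20, 10]
  [9, 6, 0, 6, -1, 14, 4]
  [12, 7, 10, 0, -3, 17, 14]
  [14, 11, 5, 11, 0, 19, 2]
  [12, -3, 3, -1, 2, 0, 5]
  [-1, 1, 7, 13, 6, 4, 0]
D(4):
  [0, 2, 8, 14, 7, 5, 12]
  [15, 0, 6, 12, 5, 20, 10]
  [9, 6, 0, 6, -1, 14, 4]
  [12, 7, 10, 0, -3, 17, 14]
  [14, 11, 5, 11, 0, 19, 2]
  [11, -3, 3, -1, -4, 0, 5]
  [-1, 1, 7, 13, 6, 4, 0]
D(5):
  [0, 2, 8, 14, 7, 5, 9]
  [15, 0, 6, 12, 5, 20, 7]
  [9, 6, 0, 6, -1, 14, 1]
  [11, 7, 2, 0, -3, 16, -1]
  [14, 11, 5, 11, 0, 19, 2]
  [10, -3, 1, -1, -4, 0, -2]
  [-1, 1, 7, 13, 6, 4, 0]
D(6):
  [0, 2, 6, 4, 1, 5, 3]
  [15, 0, 6, 12, 5, 20, 7]
  [9, 6, 0, 6, -1, 14, 1]
  [11, 7, 2, 0, -3, 16, -1]
  [14, 11, 5, 11, 0, 19, 2]
  [10, -3, 1, -1, -4, 0, -2]
  [-1, 1, 5, 3, 0, 4, 0]
D(7):
  [0, 2, 6, 4, 1, 5, 3]
  [6, 0, 6, 10, 5, 11, 7]
  [0, 2, 0, 4, -1, 5, 1]
  [-2, 0, 2, 0, -3, 3, -1]
  [1, 3, 5, 5, 0, 6, 2]
  [-3, -3, 1, -1, -4, 0, -2]
  [-1, 1, 5, 3, 0, 4, 0]
Answer: M*[3][1] = 0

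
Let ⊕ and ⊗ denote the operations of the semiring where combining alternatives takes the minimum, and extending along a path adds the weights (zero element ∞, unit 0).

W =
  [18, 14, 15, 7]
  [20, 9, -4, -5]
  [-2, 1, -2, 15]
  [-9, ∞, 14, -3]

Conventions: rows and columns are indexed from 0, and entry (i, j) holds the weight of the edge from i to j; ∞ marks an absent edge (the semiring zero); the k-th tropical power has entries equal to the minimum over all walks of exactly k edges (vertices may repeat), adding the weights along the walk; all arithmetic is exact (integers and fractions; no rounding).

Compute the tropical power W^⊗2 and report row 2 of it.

W^⊗2:
  [-2, 16, 10, 4]
  [-14, -3, -6, -8]
  [-4, -1, -4, -4]
  [-12, 5, 6, -6]
Answer: row 2 of W^⊗2 = [-4, -1, -4, -4]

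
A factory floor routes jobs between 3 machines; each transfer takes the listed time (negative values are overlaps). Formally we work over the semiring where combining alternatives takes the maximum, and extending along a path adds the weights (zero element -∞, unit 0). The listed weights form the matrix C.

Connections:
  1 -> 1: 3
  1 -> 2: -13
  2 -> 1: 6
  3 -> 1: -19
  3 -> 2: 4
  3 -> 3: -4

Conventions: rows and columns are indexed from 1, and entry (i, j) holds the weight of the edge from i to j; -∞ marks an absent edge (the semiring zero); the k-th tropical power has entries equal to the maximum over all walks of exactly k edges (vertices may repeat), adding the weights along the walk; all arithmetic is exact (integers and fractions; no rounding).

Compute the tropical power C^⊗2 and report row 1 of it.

C^⊗2:
  [6, -10, -∞]
  [9, -7, -∞]
  [10, 0, -8]
Answer: row 1 of C^⊗2 = [6, -10, -∞]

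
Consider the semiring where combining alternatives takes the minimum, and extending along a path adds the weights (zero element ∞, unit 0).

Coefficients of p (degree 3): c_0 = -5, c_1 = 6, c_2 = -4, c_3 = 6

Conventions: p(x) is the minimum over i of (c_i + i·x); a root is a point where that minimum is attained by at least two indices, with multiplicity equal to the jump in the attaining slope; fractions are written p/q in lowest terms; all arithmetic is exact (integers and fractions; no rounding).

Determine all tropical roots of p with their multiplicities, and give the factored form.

hull edge (i=0, c=-5) to (i=2, c=-4): slope 1/2, span 2
hull edge (i=2, c=-4) to (i=3, c=6): slope 10, span 1
Factored form: p(x) = 6 ⊗ (x ⊕ (-10)) ⊗ (x ⊕ (-1/2)) ⊗ (x ⊕ (-1/2))
Answer: roots = -10 (mult 1), -1/2 (mult 2)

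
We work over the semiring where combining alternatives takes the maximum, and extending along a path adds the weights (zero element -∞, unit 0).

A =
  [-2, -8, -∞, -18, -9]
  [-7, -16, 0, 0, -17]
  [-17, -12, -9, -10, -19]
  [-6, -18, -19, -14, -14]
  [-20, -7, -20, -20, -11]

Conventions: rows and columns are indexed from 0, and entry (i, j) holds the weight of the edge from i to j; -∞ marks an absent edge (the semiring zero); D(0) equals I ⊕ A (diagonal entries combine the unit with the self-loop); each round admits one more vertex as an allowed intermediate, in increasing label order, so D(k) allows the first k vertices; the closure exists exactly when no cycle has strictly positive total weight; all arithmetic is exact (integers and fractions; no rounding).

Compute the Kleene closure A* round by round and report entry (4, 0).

D(0):
  [0, -8, -∞, -18, -9]
  [-7, 0, 0, 0, -17]
  [-17, -12, 0, -10, -19]
  [-6, -18, -19, 0, -14]
  [-20, -7, -20, -20, 0]
D(1):
  [0, -8, -∞, -18, -9]
  [-7, 0, 0, 0, -16]
  [-17, -12, 0, -10, -19]
  [-6, -14, -19, 0, -14]
  [-20, -7, -20, -20, 0]
D(2):
  [0, -8, -8, -8, -9]
  [-7, 0, 0, 0, -16]
  [-17, -12, 0, -10, -19]
  [-6, -14, -14, 0, -14]
  [-14, -7, -7, -7, 0]
D(3):
  [0, -8, -8, -8, -9]
  [-7, 0, 0, 0, -16]
  [-17, -12, 0, -10, -19]
  [-6, -14, -14, 0, -14]
  [-14, -7, -7, -7, 0]
D(4):
  [0, -8, -8, -8, -9]
  [-6, 0, 0, 0, -14]
  [-16, -12, 0, -10, -19]
  [-6, -14, -14, 0, -14]
  [-13, -7, -7, -7, 0]
D(5):
  [0, -8, -8, -8, -9]
  [-6, 0, 0, 0, -14]
  [-16, -12, 0, -10, -19]
  [-6, -14, -14, 0, -14]
  [-13, -7, -7, -7, 0]
Answer: A*[4][0] = -13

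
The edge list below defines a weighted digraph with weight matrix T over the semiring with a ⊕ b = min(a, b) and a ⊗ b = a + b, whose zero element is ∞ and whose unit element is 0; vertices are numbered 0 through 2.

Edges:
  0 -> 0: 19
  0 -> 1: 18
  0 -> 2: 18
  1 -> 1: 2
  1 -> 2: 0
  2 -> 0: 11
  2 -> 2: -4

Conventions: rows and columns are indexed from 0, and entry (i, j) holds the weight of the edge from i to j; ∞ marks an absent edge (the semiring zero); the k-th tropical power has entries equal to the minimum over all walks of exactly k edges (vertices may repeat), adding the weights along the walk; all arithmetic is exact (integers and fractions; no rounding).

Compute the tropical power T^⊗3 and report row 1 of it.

T^⊗2:
  [29, 20, 14]
  [11, 4, -4]
  [7, 29, -8]
T^⊗3:
  [25, 22, 10]
  [7, 6, -8]
  [3, 25, -12]
Answer: row 1 of T^⊗3 = [7, 6, -8]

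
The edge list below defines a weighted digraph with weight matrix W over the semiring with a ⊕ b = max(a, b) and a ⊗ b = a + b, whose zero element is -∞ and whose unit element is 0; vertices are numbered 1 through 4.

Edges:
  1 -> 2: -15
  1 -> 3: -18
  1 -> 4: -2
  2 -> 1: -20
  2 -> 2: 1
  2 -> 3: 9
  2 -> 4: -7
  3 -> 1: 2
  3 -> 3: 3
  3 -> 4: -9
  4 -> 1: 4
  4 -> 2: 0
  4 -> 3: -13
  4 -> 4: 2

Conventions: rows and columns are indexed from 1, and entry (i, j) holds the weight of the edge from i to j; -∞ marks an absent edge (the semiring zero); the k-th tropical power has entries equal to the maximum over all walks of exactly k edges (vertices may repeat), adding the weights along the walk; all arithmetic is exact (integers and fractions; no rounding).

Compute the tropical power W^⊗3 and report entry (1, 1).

W^⊗2:
  [2, -2, -6, 0]
  [11, 2, 12, 0]
  [5, -9, 6, 0]
  [6, 2, 9, 4]
W^⊗3:
  [4, 0, 7, 2]
  [14, 3, 15, 9]
  [8, 0, 9, 3]
  [11, 4, 12, 6]
Key observation: the optimum is the walk 1->4->4->1, with weight (-2) + 2 + 4 = 4.
Optimal value attained by: walk 1->4->4->1.
Answer: (W^⊗3)[1][1] = 4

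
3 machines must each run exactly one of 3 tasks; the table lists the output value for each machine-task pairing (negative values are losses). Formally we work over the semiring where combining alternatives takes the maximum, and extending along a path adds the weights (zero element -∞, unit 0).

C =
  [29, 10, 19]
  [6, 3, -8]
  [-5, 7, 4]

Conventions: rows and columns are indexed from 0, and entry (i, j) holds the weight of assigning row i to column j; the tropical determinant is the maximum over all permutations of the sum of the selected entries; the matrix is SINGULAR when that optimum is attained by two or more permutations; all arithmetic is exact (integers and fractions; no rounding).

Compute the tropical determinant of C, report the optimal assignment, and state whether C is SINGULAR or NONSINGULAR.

σ = (0, 1, 2): 29 + 3 + 4 = 36
σ = (0, 2, 1): 29 + (-8) + 7 = 28
σ = (1, 0, 2): 10 + 6 + 4 = 20
σ = (1, 2, 0): 10 + (-8) + (-5) = -3
σ = (2, 0, 1): 19 + 6 + 7 = 32
σ = (2, 1, 0): 19 + 3 + (-5) = 17
Optimal value attained by: σ = (0, 1, 2).
Answer: det⊕(C) = 36; verdict: NONSINGULAR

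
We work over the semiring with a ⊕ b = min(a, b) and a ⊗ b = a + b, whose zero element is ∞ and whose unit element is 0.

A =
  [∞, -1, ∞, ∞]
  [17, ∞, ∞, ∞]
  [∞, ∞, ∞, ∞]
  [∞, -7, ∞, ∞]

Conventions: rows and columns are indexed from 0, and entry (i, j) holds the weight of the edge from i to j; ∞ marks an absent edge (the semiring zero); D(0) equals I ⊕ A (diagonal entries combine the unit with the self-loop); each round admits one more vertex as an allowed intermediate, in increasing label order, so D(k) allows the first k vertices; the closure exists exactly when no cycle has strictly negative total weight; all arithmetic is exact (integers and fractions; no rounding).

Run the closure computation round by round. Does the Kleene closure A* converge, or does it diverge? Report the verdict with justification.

D(0):
  [0, -1, ∞, ∞]
  [17, 0, ∞, ∞]
  [∞, ∞, 0, ∞]
  [∞, -7, ∞, 0]
D(1):
  [0, -1, ∞, ∞]
  [17, 0, ∞, ∞]
  [∞, ∞, 0, ∞]
  [∞, -7, ∞, 0]
D(2):
  [0, -1, ∞, ∞]
  [17, 0, ∞, ∞]
  [∞, ∞, 0, ∞]
  [10, -7, ∞, 0]
D(3):
  [0, -1, ∞, ∞]
  [17, 0, ∞, ∞]
  [∞, ∞, 0, ∞]
  [10, -7, ∞, 0]
D(4):
  [0, -1, ∞, ∞]
  [17, 0, ∞, ∞]
  [∞, ∞, 0, ∞]
  [10, -7, ∞, 0]
Key observation: every diagonal entry stays at the unit through all rounds, so no improving cycle exists.
Answer: CONVERGES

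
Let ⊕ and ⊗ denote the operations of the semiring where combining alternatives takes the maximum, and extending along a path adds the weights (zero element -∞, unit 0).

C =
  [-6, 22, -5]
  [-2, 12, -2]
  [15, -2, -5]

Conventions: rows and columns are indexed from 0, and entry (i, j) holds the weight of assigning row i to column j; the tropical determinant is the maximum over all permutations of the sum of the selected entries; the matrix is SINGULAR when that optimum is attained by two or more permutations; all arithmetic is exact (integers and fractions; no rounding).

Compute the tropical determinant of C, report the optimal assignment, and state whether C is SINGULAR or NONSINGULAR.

σ = (0, 1, 2): (-6) + 12 + (-5) = 1
σ = (0, 2, 1): (-6) + (-2) + (-2) = -10
σ = (1, 0, 2): 22 + (-2) + (-5) = 15
σ = (1, 2, 0): 22 + (-2) + 15 = 35
σ = (2, 0, 1): (-5) + (-2) + (-2) = -9
σ = (2, 1, 0): (-5) + 12 + 15 = 22
Optimal value attained by: σ = (1, 2, 0).
Answer: det⊕(C) = 35; verdict: NONSINGULAR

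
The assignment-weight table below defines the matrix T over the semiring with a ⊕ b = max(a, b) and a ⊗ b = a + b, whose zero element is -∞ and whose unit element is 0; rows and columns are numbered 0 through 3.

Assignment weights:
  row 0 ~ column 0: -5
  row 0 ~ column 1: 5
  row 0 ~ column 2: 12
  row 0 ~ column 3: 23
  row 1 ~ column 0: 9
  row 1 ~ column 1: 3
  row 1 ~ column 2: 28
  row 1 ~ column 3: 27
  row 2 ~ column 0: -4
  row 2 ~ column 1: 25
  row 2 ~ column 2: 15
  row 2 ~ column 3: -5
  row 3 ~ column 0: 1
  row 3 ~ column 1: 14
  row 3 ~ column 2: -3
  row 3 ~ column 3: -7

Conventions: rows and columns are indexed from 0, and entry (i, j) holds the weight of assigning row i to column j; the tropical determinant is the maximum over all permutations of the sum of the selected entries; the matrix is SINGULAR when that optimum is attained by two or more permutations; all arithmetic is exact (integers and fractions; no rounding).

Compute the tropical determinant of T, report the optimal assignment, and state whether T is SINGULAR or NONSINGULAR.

σ = (0, 1, 2, 3): (-5) + 3 + 15 + (-7) = 6
σ = (0, 1, 3, 2): (-5) + 3 + (-5) + (-3) = -10
σ = (0, 2, 1, 3): (-5) + 28 + 25 + (-7) = 41
σ = (0, 2, 3, 1): (-5) + 28 + (-5) + 14 = 32
σ = (0, 3, 1, 2): (-5) + 27 + 25 + (-3) = 44
σ = (0, 3, 2, 1): (-5) + 27 + 15 + 14 = 51
σ = (1, 0, 2, 3): 5 + 9 + 15 + (-7) = 22
σ = (1, 0, 3, 2): 5 + 9 + (-5) + (-3) = 6
σ = (1, 2, 0, 3): 5 + 28 + (-4) + (-7) = 22
σ = (1, 2, 3, 0): 5 + 28 + (-5) + 1 = 29
σ = (1, 3, 0, 2): 5 + 27 + (-4) + (-3) = 25
σ = (1, 3, 2, 0): 5 + 27 + 15 + 1 = 48
σ = (2, 0, 1, 3): 12 + 9 + 25 + (-7) = 39
σ = (2, 0, 3, 1): 12 + 9 + (-5) + 14 = 30
σ = (2, 1, 0, 3): 12 + 3 + (-4) + (-7) = 4
σ = (2, 1, 3, 0): 12 + 3 + (-5) + 1 = 11
σ = (2, 3, 0, 1): 12 + 27 + (-4) + 14 = 49
σ = (2, 3, 1, 0): 12 + 27 + 25 + 1 = 65
σ = (3, 0, 1, 2): 23 + 9 + 25 + (-3) = 54
σ = (3, 0, 2, 1): 23 + 9 + 15 + 14 = 61
σ = (3, 1, 0, 2): 23 + 3 + (-4) + (-3) = 19
σ = (3, 1, 2, 0): 23 + 3 + 15 + 1 = 42
σ = (3, 2, 0, 1): 23 + 28 + (-4) + 14 = 61
σ = (3, 2, 1, 0): 23 + 28 + 25 + 1 = 77
Optimal value attained by: σ = (3, 2, 1, 0).
Answer: det⊕(T) = 77; verdict: NONSINGULAR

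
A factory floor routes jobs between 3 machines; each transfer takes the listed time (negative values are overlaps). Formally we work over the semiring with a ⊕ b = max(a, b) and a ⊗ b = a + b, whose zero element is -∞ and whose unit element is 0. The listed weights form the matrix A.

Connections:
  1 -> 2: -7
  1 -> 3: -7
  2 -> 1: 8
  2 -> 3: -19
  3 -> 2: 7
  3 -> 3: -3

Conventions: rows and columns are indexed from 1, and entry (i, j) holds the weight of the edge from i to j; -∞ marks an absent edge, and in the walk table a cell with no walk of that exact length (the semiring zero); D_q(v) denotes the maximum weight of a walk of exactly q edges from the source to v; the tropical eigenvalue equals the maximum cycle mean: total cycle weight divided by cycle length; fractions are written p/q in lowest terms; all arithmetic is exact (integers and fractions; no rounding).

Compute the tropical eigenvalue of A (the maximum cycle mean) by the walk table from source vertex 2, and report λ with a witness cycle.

q=0: [-∞, 0, -∞]
q=1: [8, -∞, -19]
q=2: [-∞, 1, 1]
q=3: [9, 8, -2]
Optimal cycle mean attained by: cycle 1->3->2->1, total (-7) + 7 + 8, length 3.
Answer: λ = 8/3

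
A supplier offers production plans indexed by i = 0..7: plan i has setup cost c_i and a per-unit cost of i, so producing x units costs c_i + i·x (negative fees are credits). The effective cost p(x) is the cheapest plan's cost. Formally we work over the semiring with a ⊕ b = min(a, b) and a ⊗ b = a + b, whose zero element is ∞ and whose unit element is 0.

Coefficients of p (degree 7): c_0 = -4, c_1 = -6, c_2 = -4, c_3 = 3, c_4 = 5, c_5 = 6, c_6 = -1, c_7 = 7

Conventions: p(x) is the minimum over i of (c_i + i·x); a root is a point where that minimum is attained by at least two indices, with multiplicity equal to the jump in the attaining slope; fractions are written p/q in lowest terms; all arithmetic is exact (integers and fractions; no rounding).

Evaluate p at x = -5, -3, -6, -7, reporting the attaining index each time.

p(-5) = min(-4+0·(-5)=-4, -6+1·(-5)=-11, -4+2·(-5)=-14, 3+3·(-5)=-12, 5+4·(-5)=-15, 6+5·(-5)=-19, -1+6·(-5)=-31, 7+7·(-5)=-28) = -31 (attained by i=6)
p(-3) = min(-4+0·(-3)=-4, -6+1·(-3)=-9, -4+2·(-3)=-10, 3+3·(-3)=-6, 5+4·(-3)=-7, 6+5·(-3)=-9, -1+6·(-3)=-19, 7+7·(-3)=-14) = -19 (attained by i=6)
p(-6) = min(-4+0·(-6)=-4, -6+1·(-6)=-12, -4+2·(-6)=-16, 3+3·(-6)=-15, 5+4·(-6)=-19, 6+5·(-6)=-24, -1+6·(-6)=-37, 7+7·(-6)=-35) = -37 (attained by i=6)
p(-7) = min(-4+0·(-7)=-4, -6+1·(-7)=-13, -4+2·(-7)=-18, 3+3·(-7)=-18, 5+4·(-7)=-23, 6+5·(-7)=-29, -1+6·(-7)=-43, 7+7·(-7)=-42) = -43 (attained by i=6)
Answer: p(-5) = -31; p(-3) = -19; p(-6) = -37; p(-7) = -43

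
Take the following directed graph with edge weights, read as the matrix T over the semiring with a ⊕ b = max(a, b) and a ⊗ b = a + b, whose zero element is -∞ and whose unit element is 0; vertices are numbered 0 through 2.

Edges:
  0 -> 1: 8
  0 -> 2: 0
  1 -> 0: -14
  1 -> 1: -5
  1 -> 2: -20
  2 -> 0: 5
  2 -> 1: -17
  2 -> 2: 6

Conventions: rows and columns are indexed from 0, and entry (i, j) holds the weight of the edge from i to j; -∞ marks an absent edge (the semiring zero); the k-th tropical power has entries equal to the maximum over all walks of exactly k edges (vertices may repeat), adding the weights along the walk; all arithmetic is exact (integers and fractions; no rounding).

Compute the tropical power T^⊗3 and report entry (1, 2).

T^⊗2:
  [5, 3, 6]
  [-15, -6, -14]
  [11, 13, 12]
T^⊗3:
  [11, 13, 12]
  [-9, -7, -8]
  [17, 19, 18]
Key observation: the optimum is the walk 1->0->2->2, with weight (-14) + 0 + 6 = -8.
Optimal value attained by: walk 1->0->2->2.
Answer: (T^⊗3)[1][2] = -8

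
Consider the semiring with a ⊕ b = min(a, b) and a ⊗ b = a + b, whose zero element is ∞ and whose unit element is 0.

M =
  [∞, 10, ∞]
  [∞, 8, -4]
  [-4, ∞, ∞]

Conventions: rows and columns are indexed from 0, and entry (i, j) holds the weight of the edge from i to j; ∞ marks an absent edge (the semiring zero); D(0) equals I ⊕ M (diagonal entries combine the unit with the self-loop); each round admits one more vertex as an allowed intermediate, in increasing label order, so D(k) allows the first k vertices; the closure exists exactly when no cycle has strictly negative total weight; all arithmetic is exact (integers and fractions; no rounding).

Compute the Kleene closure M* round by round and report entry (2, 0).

D(0):
  [0, 10, ∞]
  [∞, 0, -4]
  [-4, ∞, 0]
D(1):
  [0, 10, ∞]
  [∞, 0, -4]
  [-4, 6, 0]
D(2):
  [0, 10, 6]
  [∞, 0, -4]
  [-4, 6, 0]
D(3):
  [0, 10, 6]
  [-8, 0, -4]
  [-4, 6, 0]
Answer: M*[2][0] = -4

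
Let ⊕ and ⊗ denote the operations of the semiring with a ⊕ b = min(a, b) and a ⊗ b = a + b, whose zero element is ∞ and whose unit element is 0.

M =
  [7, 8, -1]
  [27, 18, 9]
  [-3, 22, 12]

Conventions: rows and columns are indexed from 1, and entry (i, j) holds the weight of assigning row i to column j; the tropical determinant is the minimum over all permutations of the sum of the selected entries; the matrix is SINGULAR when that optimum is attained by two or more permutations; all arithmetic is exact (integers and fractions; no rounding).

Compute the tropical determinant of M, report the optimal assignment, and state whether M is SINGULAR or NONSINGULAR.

σ = (1, 2, 3): 7 + 18 + 12 = 37
σ = (1, 3, 2): 7 + 9 + 22 = 38
σ = (2, 1, 3): 8 + 27 + 12 = 47
σ = (2, 3, 1): 8 + 9 + (-3) = 14
σ = (3, 1, 2): (-1) + 27 + 22 = 48
σ = (3, 2, 1): (-1) + 18 + (-3) = 14
Optimal value attained by: σ = (2, 3, 1).
Answer: det⊕(M) = 14; verdict: SINGULAR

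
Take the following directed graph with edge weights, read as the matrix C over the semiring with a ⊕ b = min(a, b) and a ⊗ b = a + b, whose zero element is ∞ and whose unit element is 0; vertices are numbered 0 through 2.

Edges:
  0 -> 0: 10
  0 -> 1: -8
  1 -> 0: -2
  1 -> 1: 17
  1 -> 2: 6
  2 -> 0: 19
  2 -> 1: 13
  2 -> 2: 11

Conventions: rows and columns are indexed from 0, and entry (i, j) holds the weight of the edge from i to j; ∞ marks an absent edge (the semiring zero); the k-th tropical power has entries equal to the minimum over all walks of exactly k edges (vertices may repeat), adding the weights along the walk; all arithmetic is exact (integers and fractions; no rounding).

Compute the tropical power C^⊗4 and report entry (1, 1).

C^⊗2:
  [-10, 2, -2]
  [8, -10, 17]
  [11, 11, 19]
C^⊗3:
  [0, -18, 8]
  [-12, 0, -4]
  [9, 3, 17]
C^⊗4:
  [-20, -8, -12]
  [-2, -20, 6]
  [1, 1, 9]
Key observation: the optimum is the walk 1->0->1->0->1, with weight (-2) + (-8) + (-2) + (-8) = -20.
Optimal value attained by: walk 1->0->1->0->1.
Answer: (C^⊗4)[1][1] = -20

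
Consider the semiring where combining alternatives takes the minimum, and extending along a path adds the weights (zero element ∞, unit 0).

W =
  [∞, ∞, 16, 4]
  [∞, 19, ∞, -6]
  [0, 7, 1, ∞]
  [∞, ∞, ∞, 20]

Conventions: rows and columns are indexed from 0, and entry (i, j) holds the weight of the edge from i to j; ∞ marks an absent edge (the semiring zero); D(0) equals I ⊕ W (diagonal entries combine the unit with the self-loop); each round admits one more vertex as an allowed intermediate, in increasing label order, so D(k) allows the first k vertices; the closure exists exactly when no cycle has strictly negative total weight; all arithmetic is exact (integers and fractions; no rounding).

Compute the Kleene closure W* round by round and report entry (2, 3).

D(0):
  [0, ∞, 16, 4]
  [∞, 0, ∞, -6]
  [0, 7, 0, ∞]
  [∞, ∞, ∞, 0]
D(1):
  [0, ∞, 16, 4]
  [∞, 0, ∞, -6]
  [0, 7, 0, 4]
  [∞, ∞, ∞, 0]
D(2):
  [0, ∞, 16, 4]
  [∞, 0, ∞, -6]
  [0, 7, 0, 1]
  [∞, ∞, ∞, 0]
D(3):
  [0, 23, 16, 4]
  [∞, 0, ∞, -6]
  [0, 7, 0, 1]
  [∞, ∞, ∞, 0]
D(4):
  [0, 23, 16, 4]
  [∞, 0, ∞, -6]
  [0, 7, 0, 1]
  [∞, ∞, ∞, 0]
Answer: W*[2][3] = 1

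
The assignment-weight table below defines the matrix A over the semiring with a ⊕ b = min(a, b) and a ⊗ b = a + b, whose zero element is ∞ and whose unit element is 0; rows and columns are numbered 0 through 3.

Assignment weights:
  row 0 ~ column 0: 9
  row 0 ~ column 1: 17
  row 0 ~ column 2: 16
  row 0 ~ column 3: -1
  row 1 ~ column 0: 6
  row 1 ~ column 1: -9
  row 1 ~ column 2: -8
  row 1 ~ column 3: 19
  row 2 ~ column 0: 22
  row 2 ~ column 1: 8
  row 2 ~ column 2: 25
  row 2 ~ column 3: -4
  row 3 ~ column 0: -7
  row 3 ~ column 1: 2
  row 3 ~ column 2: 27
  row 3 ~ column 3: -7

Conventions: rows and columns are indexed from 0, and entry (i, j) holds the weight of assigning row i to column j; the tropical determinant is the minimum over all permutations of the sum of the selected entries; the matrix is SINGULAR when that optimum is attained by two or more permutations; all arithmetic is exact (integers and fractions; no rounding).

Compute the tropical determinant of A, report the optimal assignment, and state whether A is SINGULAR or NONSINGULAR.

σ = (0, 1, 2, 3): 9 + (-9) + 25 + (-7) = 18
σ = (0, 1, 3, 2): 9 + (-9) + (-4) + 27 = 23
σ = (0, 2, 1, 3): 9 + (-8) + 8 + (-7) = 2
σ = (0, 2, 3, 1): 9 + (-8) + (-4) + 2 = -1
σ = (0, 3, 1, 2): 9 + 19 + 8 + 27 = 63
σ = (0, 3, 2, 1): 9 + 19 + 25 + 2 = 55
σ = (1, 0, 2, 3): 17 + 6 + 25 + (-7) = 41
σ = (1, 0, 3, 2): 17 + 6 + (-4) + 27 = 46
σ = (1, 2, 0, 3): 17 + (-8) + 22 + (-7) = 24
σ = (1, 2, 3, 0): 17 + (-8) + (-4) + (-7) = -2
σ = (1, 3, 0, 2): 17 + 19 + 22 + 27 = 85
σ = (1, 3, 2, 0): 17 + 19 + 25 + (-7) = 54
σ = (2, 0, 1, 3): 16 + 6 + 8 + (-7) = 23
σ = (2, 0, 3, 1): 16 + 6 + (-4) + 2 = 20
σ = (2, 1, 0, 3): 16 + (-9) + 22 + (-7) = 22
σ = (2, 1, 3, 0): 16 + (-9) + (-4) + (-7) = -4
σ = (2, 3, 0, 1): 16 + 19 + 22 + 2 = 59
σ = (2, 3, 1, 0): 16 + 19 + 8 + (-7) = 36
σ = (3, 0, 1, 2): (-1) + 6 + 8 + 27 = 40
σ = (3, 0, 2, 1): (-1) + 6 + 25 + 2 = 32
σ = (3, 1, 0, 2): (-1) + (-9) + 22 + 27 = 39
σ = (3, 1, 2, 0): (-1) + (-9) + 25 + (-7) = 8
σ = (3, 2, 0, 1): (-1) + (-8) + 22 + 2 = 15
σ = (3, 2, 1, 0): (-1) + (-8) + 8 + (-7) = -8
Optimal value attained by: σ = (3, 2, 1, 0).
Answer: det⊕(A) = -8; verdict: NONSINGULAR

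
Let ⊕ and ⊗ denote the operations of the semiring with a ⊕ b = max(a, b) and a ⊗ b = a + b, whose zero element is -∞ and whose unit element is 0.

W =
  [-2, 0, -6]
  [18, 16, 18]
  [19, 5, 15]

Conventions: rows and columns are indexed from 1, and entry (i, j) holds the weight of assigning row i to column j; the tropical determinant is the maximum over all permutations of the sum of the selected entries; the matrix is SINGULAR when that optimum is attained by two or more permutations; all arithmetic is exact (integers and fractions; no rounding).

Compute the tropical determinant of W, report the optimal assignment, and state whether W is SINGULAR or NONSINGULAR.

σ = (1, 2, 3): (-2) + 16 + 15 = 29
σ = (1, 3, 2): (-2) + 18 + 5 = 21
σ = (2, 1, 3): 0 + 18 + 15 = 33
σ = (2, 3, 1): 0 + 18 + 19 = 37
σ = (3, 1, 2): (-6) + 18 + 5 = 17
σ = (3, 2, 1): (-6) + 16 + 19 = 29
Optimal value attained by: σ = (2, 3, 1).
Answer: det⊕(W) = 37; verdict: NONSINGULAR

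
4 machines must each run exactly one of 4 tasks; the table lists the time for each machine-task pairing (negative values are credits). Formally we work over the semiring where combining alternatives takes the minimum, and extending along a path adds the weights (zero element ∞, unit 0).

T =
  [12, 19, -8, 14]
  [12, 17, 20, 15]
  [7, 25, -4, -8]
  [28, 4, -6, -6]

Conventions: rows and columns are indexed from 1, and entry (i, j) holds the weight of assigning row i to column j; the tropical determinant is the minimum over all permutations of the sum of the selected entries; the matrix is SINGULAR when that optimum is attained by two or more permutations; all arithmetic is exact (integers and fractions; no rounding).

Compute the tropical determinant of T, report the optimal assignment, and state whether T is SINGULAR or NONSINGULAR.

σ = (1, 2, 3, 4): 12 + 17 + (-4) + (-6) = 19
σ = (1, 2, 4, 3): 12 + 17 + (-8) + (-6) = 15
σ = (1, 3, 2, 4): 12 + 20 + 25 + (-6) = 51
σ = (1, 3, 4, 2): 12 + 20 + (-8) + 4 = 28
σ = (1, 4, 2, 3): 12 + 15 + 25 + (-6) = 46
σ = (1, 4, 3, 2): 12 + 15 + (-4) + 4 = 27
σ = (2, 1, 3, 4): 19 + 12 + (-4) + (-6) = 21
σ = (2, 1, 4, 3): 19 + 12 + (-8) + (-6) = 17
σ = (2, 3, 1, 4): 19 + 20 + 7 + (-6) = 40
σ = (2, 3, 4, 1): 19 + 20 + (-8) + 28 = 59
σ = (2, 4, 1, 3): 19 + 15 + 7 + (-6) = 35
σ = (2, 4, 3, 1): 19 + 15 + (-4) + 28 = 58
σ = (3, 1, 2, 4): (-8) + 12 + 25 + (-6) = 23
σ = (3, 1, 4, 2): (-8) + 12 + (-8) + 4 = 0
σ = (3, 2, 1, 4): (-8) + 17 + 7 + (-6) = 10
σ = (3, 2, 4, 1): (-8) + 17 + (-8) + 28 = 29
σ = (3, 4, 1, 2): (-8) + 15 + 7 + 4 = 18
σ = (3, 4, 2, 1): (-8) + 15 + 25 + 28 = 60
σ = (4, 1, 2, 3): 14 + 12 + 25 + (-6) = 45
σ = (4, 1, 3, 2): 14 + 12 + (-4) + 4 = 26
σ = (4, 2, 1, 3): 14 + 17 + 7 + (-6) = 32
σ = (4, 2, 3, 1): 14 + 17 + (-4) + 28 = 55
σ = (4, 3, 1, 2): 14 + 20 + 7 + 4 = 45
σ = (4, 3, 2, 1): 14 + 20 + 25 + 28 = 87
Optimal value attained by: σ = (3, 1, 4, 2).
Answer: det⊕(T) = 0; verdict: NONSINGULAR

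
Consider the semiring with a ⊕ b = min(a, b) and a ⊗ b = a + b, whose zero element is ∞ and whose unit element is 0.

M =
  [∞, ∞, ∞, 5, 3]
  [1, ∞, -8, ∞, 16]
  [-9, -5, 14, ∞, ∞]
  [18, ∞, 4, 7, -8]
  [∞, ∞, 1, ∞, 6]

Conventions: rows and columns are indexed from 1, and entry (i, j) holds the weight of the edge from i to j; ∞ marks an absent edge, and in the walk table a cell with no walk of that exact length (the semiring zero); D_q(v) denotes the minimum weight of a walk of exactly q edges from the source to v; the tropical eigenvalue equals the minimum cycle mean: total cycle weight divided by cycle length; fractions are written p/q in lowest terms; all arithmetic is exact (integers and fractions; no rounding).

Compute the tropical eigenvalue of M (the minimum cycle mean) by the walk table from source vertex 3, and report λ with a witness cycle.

q=0: [∞, ∞, 0, ∞, ∞]
q=1: [-9, -5, 14, ∞, ∞]
q=2: [-4, 9, -13, -4, -6]
q=3: [-22, -18, -5, 1, -12]
q=4: [-17, -10, -26, -17, -19]
q=5: [-35, -31, -18, -12, -25]
Optimal cycle mean attained by: cycle 2->3->2, total (-8) + (-5), length 2.
Answer: λ = -13/2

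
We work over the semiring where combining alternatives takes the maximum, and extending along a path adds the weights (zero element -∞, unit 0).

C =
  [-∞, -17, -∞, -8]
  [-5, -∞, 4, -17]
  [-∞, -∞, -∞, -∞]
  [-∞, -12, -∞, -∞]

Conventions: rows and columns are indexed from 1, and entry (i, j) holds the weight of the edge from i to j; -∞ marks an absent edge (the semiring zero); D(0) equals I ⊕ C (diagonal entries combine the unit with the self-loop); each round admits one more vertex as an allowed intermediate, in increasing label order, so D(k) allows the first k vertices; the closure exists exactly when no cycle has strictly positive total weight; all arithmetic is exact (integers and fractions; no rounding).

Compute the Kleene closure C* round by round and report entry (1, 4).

D(0):
  [0, -17, -∞, -8]
  [-5, 0, 4, -17]
  [-∞, -∞, 0, -∞]
  [-∞, -12, -∞, 0]
D(1):
  [0, -17, -∞, -8]
  [-5, 0, 4, -13]
  [-∞, -∞, 0, -∞]
  [-∞, -12, -∞, 0]
D(2):
  [0, -17, -13, -8]
  [-5, 0, 4, -13]
  [-∞, -∞, 0, -∞]
  [-17, -12, -8, 0]
D(3):
  [0, -17, -13, -8]
  [-5, 0, 4, -13]
  [-∞, -∞, 0, -∞]
  [-17, -12, -8, 0]
D(4):
  [0, -17, -13, -8]
  [-5, 0, 4, -13]
  [-∞, -∞, 0, -∞]
  [-17, -12, -8, 0]
Answer: C*[1][4] = -8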